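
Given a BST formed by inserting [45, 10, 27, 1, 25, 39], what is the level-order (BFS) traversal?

Tree insertion order: [45, 10, 27, 1, 25, 39]
Tree (level-order array): [45, 10, None, 1, 27, None, None, 25, 39]
BFS from the root, enqueuing left then right child of each popped node:
  queue [45] -> pop 45, enqueue [10], visited so far: [45]
  queue [10] -> pop 10, enqueue [1, 27], visited so far: [45, 10]
  queue [1, 27] -> pop 1, enqueue [none], visited so far: [45, 10, 1]
  queue [27] -> pop 27, enqueue [25, 39], visited so far: [45, 10, 1, 27]
  queue [25, 39] -> pop 25, enqueue [none], visited so far: [45, 10, 1, 27, 25]
  queue [39] -> pop 39, enqueue [none], visited so far: [45, 10, 1, 27, 25, 39]
Result: [45, 10, 1, 27, 25, 39]


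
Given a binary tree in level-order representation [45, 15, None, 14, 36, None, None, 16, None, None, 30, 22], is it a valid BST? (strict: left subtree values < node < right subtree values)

Level-order array: [45, 15, None, 14, 36, None, None, 16, None, None, 30, 22]
Validate using subtree bounds (lo, hi): at each node, require lo < value < hi,
then recurse left with hi=value and right with lo=value.
Preorder trace (stopping at first violation):
  at node 45 with bounds (-inf, +inf): OK
  at node 15 with bounds (-inf, 45): OK
  at node 14 with bounds (-inf, 15): OK
  at node 36 with bounds (15, 45): OK
  at node 16 with bounds (15, 36): OK
  at node 30 with bounds (16, 36): OK
  at node 22 with bounds (16, 30): OK
No violation found at any node.
Result: Valid BST


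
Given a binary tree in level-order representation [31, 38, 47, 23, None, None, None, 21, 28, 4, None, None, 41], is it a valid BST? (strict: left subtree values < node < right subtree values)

Level-order array: [31, 38, 47, 23, None, None, None, 21, 28, 4, None, None, 41]
Validate using subtree bounds (lo, hi): at each node, require lo < value < hi,
then recurse left with hi=value and right with lo=value.
Preorder trace (stopping at first violation):
  at node 31 with bounds (-inf, +inf): OK
  at node 38 with bounds (-inf, 31): VIOLATION
Node 38 violates its bound: not (-inf < 38 < 31).
Result: Not a valid BST


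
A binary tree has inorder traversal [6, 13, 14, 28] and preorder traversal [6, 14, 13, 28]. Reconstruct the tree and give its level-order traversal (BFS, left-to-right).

Inorder:  [6, 13, 14, 28]
Preorder: [6, 14, 13, 28]
Algorithm: preorder visits root first, so consume preorder in order;
for each root, split the current inorder slice at that value into
left-subtree inorder and right-subtree inorder, then recurse.
Recursive splits:
  root=6; inorder splits into left=[], right=[13, 14, 28]
  root=14; inorder splits into left=[13], right=[28]
  root=13; inorder splits into left=[], right=[]
  root=28; inorder splits into left=[], right=[]
Reconstructed level-order: [6, 14, 13, 28]


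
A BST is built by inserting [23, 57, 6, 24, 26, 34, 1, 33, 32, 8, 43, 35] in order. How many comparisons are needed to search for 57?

Search path for 57: 23 -> 57
Found: True
Comparisons: 2


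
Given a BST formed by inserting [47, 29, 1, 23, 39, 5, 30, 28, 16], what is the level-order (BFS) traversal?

Tree insertion order: [47, 29, 1, 23, 39, 5, 30, 28, 16]
Tree (level-order array): [47, 29, None, 1, 39, None, 23, 30, None, 5, 28, None, None, None, 16]
BFS from the root, enqueuing left then right child of each popped node:
  queue [47] -> pop 47, enqueue [29], visited so far: [47]
  queue [29] -> pop 29, enqueue [1, 39], visited so far: [47, 29]
  queue [1, 39] -> pop 1, enqueue [23], visited so far: [47, 29, 1]
  queue [39, 23] -> pop 39, enqueue [30], visited so far: [47, 29, 1, 39]
  queue [23, 30] -> pop 23, enqueue [5, 28], visited so far: [47, 29, 1, 39, 23]
  queue [30, 5, 28] -> pop 30, enqueue [none], visited so far: [47, 29, 1, 39, 23, 30]
  queue [5, 28] -> pop 5, enqueue [16], visited so far: [47, 29, 1, 39, 23, 30, 5]
  queue [28, 16] -> pop 28, enqueue [none], visited so far: [47, 29, 1, 39, 23, 30, 5, 28]
  queue [16] -> pop 16, enqueue [none], visited so far: [47, 29, 1, 39, 23, 30, 5, 28, 16]
Result: [47, 29, 1, 39, 23, 30, 5, 28, 16]


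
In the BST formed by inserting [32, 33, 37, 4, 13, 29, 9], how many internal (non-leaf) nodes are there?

Tree built from: [32, 33, 37, 4, 13, 29, 9]
Tree (level-order array): [32, 4, 33, None, 13, None, 37, 9, 29]
Rule: An internal node has at least one child.
Per-node child counts:
  node 32: 2 child(ren)
  node 4: 1 child(ren)
  node 13: 2 child(ren)
  node 9: 0 child(ren)
  node 29: 0 child(ren)
  node 33: 1 child(ren)
  node 37: 0 child(ren)
Matching nodes: [32, 4, 13, 33]
Count of internal (non-leaf) nodes: 4


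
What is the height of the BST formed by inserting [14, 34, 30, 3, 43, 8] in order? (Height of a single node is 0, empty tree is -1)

Insertion order: [14, 34, 30, 3, 43, 8]
Tree (level-order array): [14, 3, 34, None, 8, 30, 43]
Compute height bottom-up (empty subtree = -1):
  height(8) = 1 + max(-1, -1) = 0
  height(3) = 1 + max(-1, 0) = 1
  height(30) = 1 + max(-1, -1) = 0
  height(43) = 1 + max(-1, -1) = 0
  height(34) = 1 + max(0, 0) = 1
  height(14) = 1 + max(1, 1) = 2
Height = 2


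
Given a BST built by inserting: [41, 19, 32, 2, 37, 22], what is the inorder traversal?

Tree insertion order: [41, 19, 32, 2, 37, 22]
Tree (level-order array): [41, 19, None, 2, 32, None, None, 22, 37]
Inorder traversal: [2, 19, 22, 32, 37, 41]


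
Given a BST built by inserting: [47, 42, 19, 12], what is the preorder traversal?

Tree insertion order: [47, 42, 19, 12]
Tree (level-order array): [47, 42, None, 19, None, 12]
Preorder traversal: [47, 42, 19, 12]


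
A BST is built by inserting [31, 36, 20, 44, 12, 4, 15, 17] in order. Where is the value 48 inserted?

Starting tree (level order): [31, 20, 36, 12, None, None, 44, 4, 15, None, None, None, None, None, 17]
Insertion path: 31 -> 36 -> 44
Result: insert 48 as right child of 44
Final tree (level order): [31, 20, 36, 12, None, None, 44, 4, 15, None, 48, None, None, None, 17]


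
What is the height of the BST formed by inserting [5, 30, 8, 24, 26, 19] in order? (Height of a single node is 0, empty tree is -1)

Insertion order: [5, 30, 8, 24, 26, 19]
Tree (level-order array): [5, None, 30, 8, None, None, 24, 19, 26]
Compute height bottom-up (empty subtree = -1):
  height(19) = 1 + max(-1, -1) = 0
  height(26) = 1 + max(-1, -1) = 0
  height(24) = 1 + max(0, 0) = 1
  height(8) = 1 + max(-1, 1) = 2
  height(30) = 1 + max(2, -1) = 3
  height(5) = 1 + max(-1, 3) = 4
Height = 4


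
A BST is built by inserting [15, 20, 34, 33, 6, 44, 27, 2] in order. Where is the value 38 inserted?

Starting tree (level order): [15, 6, 20, 2, None, None, 34, None, None, 33, 44, 27]
Insertion path: 15 -> 20 -> 34 -> 44
Result: insert 38 as left child of 44
Final tree (level order): [15, 6, 20, 2, None, None, 34, None, None, 33, 44, 27, None, 38]


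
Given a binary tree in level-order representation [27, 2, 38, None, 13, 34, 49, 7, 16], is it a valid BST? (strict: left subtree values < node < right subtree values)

Level-order array: [27, 2, 38, None, 13, 34, 49, 7, 16]
Validate using subtree bounds (lo, hi): at each node, require lo < value < hi,
then recurse left with hi=value and right with lo=value.
Preorder trace (stopping at first violation):
  at node 27 with bounds (-inf, +inf): OK
  at node 2 with bounds (-inf, 27): OK
  at node 13 with bounds (2, 27): OK
  at node 7 with bounds (2, 13): OK
  at node 16 with bounds (13, 27): OK
  at node 38 with bounds (27, +inf): OK
  at node 34 with bounds (27, 38): OK
  at node 49 with bounds (38, +inf): OK
No violation found at any node.
Result: Valid BST


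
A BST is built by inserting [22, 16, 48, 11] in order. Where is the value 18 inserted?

Starting tree (level order): [22, 16, 48, 11]
Insertion path: 22 -> 16
Result: insert 18 as right child of 16
Final tree (level order): [22, 16, 48, 11, 18]


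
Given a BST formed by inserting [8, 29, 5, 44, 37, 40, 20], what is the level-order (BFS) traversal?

Tree insertion order: [8, 29, 5, 44, 37, 40, 20]
Tree (level-order array): [8, 5, 29, None, None, 20, 44, None, None, 37, None, None, 40]
BFS from the root, enqueuing left then right child of each popped node:
  queue [8] -> pop 8, enqueue [5, 29], visited so far: [8]
  queue [5, 29] -> pop 5, enqueue [none], visited so far: [8, 5]
  queue [29] -> pop 29, enqueue [20, 44], visited so far: [8, 5, 29]
  queue [20, 44] -> pop 20, enqueue [none], visited so far: [8, 5, 29, 20]
  queue [44] -> pop 44, enqueue [37], visited so far: [8, 5, 29, 20, 44]
  queue [37] -> pop 37, enqueue [40], visited so far: [8, 5, 29, 20, 44, 37]
  queue [40] -> pop 40, enqueue [none], visited so far: [8, 5, 29, 20, 44, 37, 40]
Result: [8, 5, 29, 20, 44, 37, 40]


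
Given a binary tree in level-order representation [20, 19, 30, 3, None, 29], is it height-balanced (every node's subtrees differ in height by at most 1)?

Tree (level-order array): [20, 19, 30, 3, None, 29]
Definition: a tree is height-balanced if, at every node, |h(left) - h(right)| <= 1 (empty subtree has height -1).
Bottom-up per-node check:
  node 3: h_left=-1, h_right=-1, diff=0 [OK], height=0
  node 19: h_left=0, h_right=-1, diff=1 [OK], height=1
  node 29: h_left=-1, h_right=-1, diff=0 [OK], height=0
  node 30: h_left=0, h_right=-1, diff=1 [OK], height=1
  node 20: h_left=1, h_right=1, diff=0 [OK], height=2
All nodes satisfy the balance condition.
Result: Balanced


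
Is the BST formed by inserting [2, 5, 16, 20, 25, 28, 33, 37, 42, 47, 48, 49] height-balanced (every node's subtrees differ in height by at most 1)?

Tree (level-order array): [2, None, 5, None, 16, None, 20, None, 25, None, 28, None, 33, None, 37, None, 42, None, 47, None, 48, None, 49]
Definition: a tree is height-balanced if, at every node, |h(left) - h(right)| <= 1 (empty subtree has height -1).
Bottom-up per-node check:
  node 49: h_left=-1, h_right=-1, diff=0 [OK], height=0
  node 48: h_left=-1, h_right=0, diff=1 [OK], height=1
  node 47: h_left=-1, h_right=1, diff=2 [FAIL (|-1-1|=2 > 1)], height=2
  node 42: h_left=-1, h_right=2, diff=3 [FAIL (|-1-2|=3 > 1)], height=3
  node 37: h_left=-1, h_right=3, diff=4 [FAIL (|-1-3|=4 > 1)], height=4
  node 33: h_left=-1, h_right=4, diff=5 [FAIL (|-1-4|=5 > 1)], height=5
  node 28: h_left=-1, h_right=5, diff=6 [FAIL (|-1-5|=6 > 1)], height=6
  node 25: h_left=-1, h_right=6, diff=7 [FAIL (|-1-6|=7 > 1)], height=7
  node 20: h_left=-1, h_right=7, diff=8 [FAIL (|-1-7|=8 > 1)], height=8
  node 16: h_left=-1, h_right=8, diff=9 [FAIL (|-1-8|=9 > 1)], height=9
  node 5: h_left=-1, h_right=9, diff=10 [FAIL (|-1-9|=10 > 1)], height=10
  node 2: h_left=-1, h_right=10, diff=11 [FAIL (|-1-10|=11 > 1)], height=11
Node 47 violates the condition: |-1 - 1| = 2 > 1.
Result: Not balanced


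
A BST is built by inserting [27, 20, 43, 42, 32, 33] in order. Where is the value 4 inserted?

Starting tree (level order): [27, 20, 43, None, None, 42, None, 32, None, None, 33]
Insertion path: 27 -> 20
Result: insert 4 as left child of 20
Final tree (level order): [27, 20, 43, 4, None, 42, None, None, None, 32, None, None, 33]


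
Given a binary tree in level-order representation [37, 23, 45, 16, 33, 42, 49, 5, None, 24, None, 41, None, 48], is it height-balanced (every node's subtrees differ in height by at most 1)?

Tree (level-order array): [37, 23, 45, 16, 33, 42, 49, 5, None, 24, None, 41, None, 48]
Definition: a tree is height-balanced if, at every node, |h(left) - h(right)| <= 1 (empty subtree has height -1).
Bottom-up per-node check:
  node 5: h_left=-1, h_right=-1, diff=0 [OK], height=0
  node 16: h_left=0, h_right=-1, diff=1 [OK], height=1
  node 24: h_left=-1, h_right=-1, diff=0 [OK], height=0
  node 33: h_left=0, h_right=-1, diff=1 [OK], height=1
  node 23: h_left=1, h_right=1, diff=0 [OK], height=2
  node 41: h_left=-1, h_right=-1, diff=0 [OK], height=0
  node 42: h_left=0, h_right=-1, diff=1 [OK], height=1
  node 48: h_left=-1, h_right=-1, diff=0 [OK], height=0
  node 49: h_left=0, h_right=-1, diff=1 [OK], height=1
  node 45: h_left=1, h_right=1, diff=0 [OK], height=2
  node 37: h_left=2, h_right=2, diff=0 [OK], height=3
All nodes satisfy the balance condition.
Result: Balanced


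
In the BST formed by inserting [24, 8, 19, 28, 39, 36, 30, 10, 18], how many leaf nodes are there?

Tree built from: [24, 8, 19, 28, 39, 36, 30, 10, 18]
Tree (level-order array): [24, 8, 28, None, 19, None, 39, 10, None, 36, None, None, 18, 30]
Rule: A leaf has 0 children.
Per-node child counts:
  node 24: 2 child(ren)
  node 8: 1 child(ren)
  node 19: 1 child(ren)
  node 10: 1 child(ren)
  node 18: 0 child(ren)
  node 28: 1 child(ren)
  node 39: 1 child(ren)
  node 36: 1 child(ren)
  node 30: 0 child(ren)
Matching nodes: [18, 30]
Count of leaf nodes: 2


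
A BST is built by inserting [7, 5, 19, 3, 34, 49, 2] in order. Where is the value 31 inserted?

Starting tree (level order): [7, 5, 19, 3, None, None, 34, 2, None, None, 49]
Insertion path: 7 -> 19 -> 34
Result: insert 31 as left child of 34
Final tree (level order): [7, 5, 19, 3, None, None, 34, 2, None, 31, 49]


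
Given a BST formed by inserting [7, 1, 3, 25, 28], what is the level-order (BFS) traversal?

Tree insertion order: [7, 1, 3, 25, 28]
Tree (level-order array): [7, 1, 25, None, 3, None, 28]
BFS from the root, enqueuing left then right child of each popped node:
  queue [7] -> pop 7, enqueue [1, 25], visited so far: [7]
  queue [1, 25] -> pop 1, enqueue [3], visited so far: [7, 1]
  queue [25, 3] -> pop 25, enqueue [28], visited so far: [7, 1, 25]
  queue [3, 28] -> pop 3, enqueue [none], visited so far: [7, 1, 25, 3]
  queue [28] -> pop 28, enqueue [none], visited so far: [7, 1, 25, 3, 28]
Result: [7, 1, 25, 3, 28]


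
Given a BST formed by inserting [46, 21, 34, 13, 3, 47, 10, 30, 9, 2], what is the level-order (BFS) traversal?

Tree insertion order: [46, 21, 34, 13, 3, 47, 10, 30, 9, 2]
Tree (level-order array): [46, 21, 47, 13, 34, None, None, 3, None, 30, None, 2, 10, None, None, None, None, 9]
BFS from the root, enqueuing left then right child of each popped node:
  queue [46] -> pop 46, enqueue [21, 47], visited so far: [46]
  queue [21, 47] -> pop 21, enqueue [13, 34], visited so far: [46, 21]
  queue [47, 13, 34] -> pop 47, enqueue [none], visited so far: [46, 21, 47]
  queue [13, 34] -> pop 13, enqueue [3], visited so far: [46, 21, 47, 13]
  queue [34, 3] -> pop 34, enqueue [30], visited so far: [46, 21, 47, 13, 34]
  queue [3, 30] -> pop 3, enqueue [2, 10], visited so far: [46, 21, 47, 13, 34, 3]
  queue [30, 2, 10] -> pop 30, enqueue [none], visited so far: [46, 21, 47, 13, 34, 3, 30]
  queue [2, 10] -> pop 2, enqueue [none], visited so far: [46, 21, 47, 13, 34, 3, 30, 2]
  queue [10] -> pop 10, enqueue [9], visited so far: [46, 21, 47, 13, 34, 3, 30, 2, 10]
  queue [9] -> pop 9, enqueue [none], visited so far: [46, 21, 47, 13, 34, 3, 30, 2, 10, 9]
Result: [46, 21, 47, 13, 34, 3, 30, 2, 10, 9]


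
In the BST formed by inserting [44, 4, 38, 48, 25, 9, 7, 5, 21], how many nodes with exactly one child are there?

Tree built from: [44, 4, 38, 48, 25, 9, 7, 5, 21]
Tree (level-order array): [44, 4, 48, None, 38, None, None, 25, None, 9, None, 7, 21, 5]
Rule: These are nodes with exactly 1 non-null child.
Per-node child counts:
  node 44: 2 child(ren)
  node 4: 1 child(ren)
  node 38: 1 child(ren)
  node 25: 1 child(ren)
  node 9: 2 child(ren)
  node 7: 1 child(ren)
  node 5: 0 child(ren)
  node 21: 0 child(ren)
  node 48: 0 child(ren)
Matching nodes: [4, 38, 25, 7]
Count of nodes with exactly one child: 4


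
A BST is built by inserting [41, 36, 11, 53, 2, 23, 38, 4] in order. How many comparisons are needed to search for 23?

Search path for 23: 41 -> 36 -> 11 -> 23
Found: True
Comparisons: 4


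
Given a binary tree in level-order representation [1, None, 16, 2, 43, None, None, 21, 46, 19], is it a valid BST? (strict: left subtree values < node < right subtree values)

Level-order array: [1, None, 16, 2, 43, None, None, 21, 46, 19]
Validate using subtree bounds (lo, hi): at each node, require lo < value < hi,
then recurse left with hi=value and right with lo=value.
Preorder trace (stopping at first violation):
  at node 1 with bounds (-inf, +inf): OK
  at node 16 with bounds (1, +inf): OK
  at node 2 with bounds (1, 16): OK
  at node 43 with bounds (16, +inf): OK
  at node 21 with bounds (16, 43): OK
  at node 19 with bounds (16, 21): OK
  at node 46 with bounds (43, +inf): OK
No violation found at any node.
Result: Valid BST


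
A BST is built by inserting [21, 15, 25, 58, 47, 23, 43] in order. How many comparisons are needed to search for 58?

Search path for 58: 21 -> 25 -> 58
Found: True
Comparisons: 3


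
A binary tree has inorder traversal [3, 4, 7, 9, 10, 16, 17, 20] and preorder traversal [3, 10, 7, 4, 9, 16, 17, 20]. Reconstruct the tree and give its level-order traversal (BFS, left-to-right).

Inorder:  [3, 4, 7, 9, 10, 16, 17, 20]
Preorder: [3, 10, 7, 4, 9, 16, 17, 20]
Algorithm: preorder visits root first, so consume preorder in order;
for each root, split the current inorder slice at that value into
left-subtree inorder and right-subtree inorder, then recurse.
Recursive splits:
  root=3; inorder splits into left=[], right=[4, 7, 9, 10, 16, 17, 20]
  root=10; inorder splits into left=[4, 7, 9], right=[16, 17, 20]
  root=7; inorder splits into left=[4], right=[9]
  root=4; inorder splits into left=[], right=[]
  root=9; inorder splits into left=[], right=[]
  root=16; inorder splits into left=[], right=[17, 20]
  root=17; inorder splits into left=[], right=[20]
  root=20; inorder splits into left=[], right=[]
Reconstructed level-order: [3, 10, 7, 16, 4, 9, 17, 20]


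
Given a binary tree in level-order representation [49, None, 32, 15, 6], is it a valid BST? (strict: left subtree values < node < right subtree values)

Level-order array: [49, None, 32, 15, 6]
Validate using subtree bounds (lo, hi): at each node, require lo < value < hi,
then recurse left with hi=value and right with lo=value.
Preorder trace (stopping at first violation):
  at node 49 with bounds (-inf, +inf): OK
  at node 32 with bounds (49, +inf): VIOLATION
Node 32 violates its bound: not (49 < 32 < +inf).
Result: Not a valid BST


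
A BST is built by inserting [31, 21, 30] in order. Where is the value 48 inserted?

Starting tree (level order): [31, 21, None, None, 30]
Insertion path: 31
Result: insert 48 as right child of 31
Final tree (level order): [31, 21, 48, None, 30]


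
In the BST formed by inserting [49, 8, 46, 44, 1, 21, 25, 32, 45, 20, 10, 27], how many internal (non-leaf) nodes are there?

Tree built from: [49, 8, 46, 44, 1, 21, 25, 32, 45, 20, 10, 27]
Tree (level-order array): [49, 8, None, 1, 46, None, None, 44, None, 21, 45, 20, 25, None, None, 10, None, None, 32, None, None, 27]
Rule: An internal node has at least one child.
Per-node child counts:
  node 49: 1 child(ren)
  node 8: 2 child(ren)
  node 1: 0 child(ren)
  node 46: 1 child(ren)
  node 44: 2 child(ren)
  node 21: 2 child(ren)
  node 20: 1 child(ren)
  node 10: 0 child(ren)
  node 25: 1 child(ren)
  node 32: 1 child(ren)
  node 27: 0 child(ren)
  node 45: 0 child(ren)
Matching nodes: [49, 8, 46, 44, 21, 20, 25, 32]
Count of internal (non-leaf) nodes: 8


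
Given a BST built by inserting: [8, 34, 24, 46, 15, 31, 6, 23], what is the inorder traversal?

Tree insertion order: [8, 34, 24, 46, 15, 31, 6, 23]
Tree (level-order array): [8, 6, 34, None, None, 24, 46, 15, 31, None, None, None, 23]
Inorder traversal: [6, 8, 15, 23, 24, 31, 34, 46]


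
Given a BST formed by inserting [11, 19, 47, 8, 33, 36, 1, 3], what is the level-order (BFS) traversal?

Tree insertion order: [11, 19, 47, 8, 33, 36, 1, 3]
Tree (level-order array): [11, 8, 19, 1, None, None, 47, None, 3, 33, None, None, None, None, 36]
BFS from the root, enqueuing left then right child of each popped node:
  queue [11] -> pop 11, enqueue [8, 19], visited so far: [11]
  queue [8, 19] -> pop 8, enqueue [1], visited so far: [11, 8]
  queue [19, 1] -> pop 19, enqueue [47], visited so far: [11, 8, 19]
  queue [1, 47] -> pop 1, enqueue [3], visited so far: [11, 8, 19, 1]
  queue [47, 3] -> pop 47, enqueue [33], visited so far: [11, 8, 19, 1, 47]
  queue [3, 33] -> pop 3, enqueue [none], visited so far: [11, 8, 19, 1, 47, 3]
  queue [33] -> pop 33, enqueue [36], visited so far: [11, 8, 19, 1, 47, 3, 33]
  queue [36] -> pop 36, enqueue [none], visited so far: [11, 8, 19, 1, 47, 3, 33, 36]
Result: [11, 8, 19, 1, 47, 3, 33, 36]


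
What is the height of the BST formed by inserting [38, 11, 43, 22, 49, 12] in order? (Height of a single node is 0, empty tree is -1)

Insertion order: [38, 11, 43, 22, 49, 12]
Tree (level-order array): [38, 11, 43, None, 22, None, 49, 12]
Compute height bottom-up (empty subtree = -1):
  height(12) = 1 + max(-1, -1) = 0
  height(22) = 1 + max(0, -1) = 1
  height(11) = 1 + max(-1, 1) = 2
  height(49) = 1 + max(-1, -1) = 0
  height(43) = 1 + max(-1, 0) = 1
  height(38) = 1 + max(2, 1) = 3
Height = 3


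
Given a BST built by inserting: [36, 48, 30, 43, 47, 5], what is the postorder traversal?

Tree insertion order: [36, 48, 30, 43, 47, 5]
Tree (level-order array): [36, 30, 48, 5, None, 43, None, None, None, None, 47]
Postorder traversal: [5, 30, 47, 43, 48, 36]


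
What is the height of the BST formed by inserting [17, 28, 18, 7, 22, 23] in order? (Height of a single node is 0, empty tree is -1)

Insertion order: [17, 28, 18, 7, 22, 23]
Tree (level-order array): [17, 7, 28, None, None, 18, None, None, 22, None, 23]
Compute height bottom-up (empty subtree = -1):
  height(7) = 1 + max(-1, -1) = 0
  height(23) = 1 + max(-1, -1) = 0
  height(22) = 1 + max(-1, 0) = 1
  height(18) = 1 + max(-1, 1) = 2
  height(28) = 1 + max(2, -1) = 3
  height(17) = 1 + max(0, 3) = 4
Height = 4


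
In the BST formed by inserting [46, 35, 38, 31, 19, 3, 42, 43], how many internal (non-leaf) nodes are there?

Tree built from: [46, 35, 38, 31, 19, 3, 42, 43]
Tree (level-order array): [46, 35, None, 31, 38, 19, None, None, 42, 3, None, None, 43]
Rule: An internal node has at least one child.
Per-node child counts:
  node 46: 1 child(ren)
  node 35: 2 child(ren)
  node 31: 1 child(ren)
  node 19: 1 child(ren)
  node 3: 0 child(ren)
  node 38: 1 child(ren)
  node 42: 1 child(ren)
  node 43: 0 child(ren)
Matching nodes: [46, 35, 31, 19, 38, 42]
Count of internal (non-leaf) nodes: 6


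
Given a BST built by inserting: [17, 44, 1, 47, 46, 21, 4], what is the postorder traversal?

Tree insertion order: [17, 44, 1, 47, 46, 21, 4]
Tree (level-order array): [17, 1, 44, None, 4, 21, 47, None, None, None, None, 46]
Postorder traversal: [4, 1, 21, 46, 47, 44, 17]


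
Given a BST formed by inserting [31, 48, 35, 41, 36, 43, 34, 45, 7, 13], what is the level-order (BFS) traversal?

Tree insertion order: [31, 48, 35, 41, 36, 43, 34, 45, 7, 13]
Tree (level-order array): [31, 7, 48, None, 13, 35, None, None, None, 34, 41, None, None, 36, 43, None, None, None, 45]
BFS from the root, enqueuing left then right child of each popped node:
  queue [31] -> pop 31, enqueue [7, 48], visited so far: [31]
  queue [7, 48] -> pop 7, enqueue [13], visited so far: [31, 7]
  queue [48, 13] -> pop 48, enqueue [35], visited so far: [31, 7, 48]
  queue [13, 35] -> pop 13, enqueue [none], visited so far: [31, 7, 48, 13]
  queue [35] -> pop 35, enqueue [34, 41], visited so far: [31, 7, 48, 13, 35]
  queue [34, 41] -> pop 34, enqueue [none], visited so far: [31, 7, 48, 13, 35, 34]
  queue [41] -> pop 41, enqueue [36, 43], visited so far: [31, 7, 48, 13, 35, 34, 41]
  queue [36, 43] -> pop 36, enqueue [none], visited so far: [31, 7, 48, 13, 35, 34, 41, 36]
  queue [43] -> pop 43, enqueue [45], visited so far: [31, 7, 48, 13, 35, 34, 41, 36, 43]
  queue [45] -> pop 45, enqueue [none], visited so far: [31, 7, 48, 13, 35, 34, 41, 36, 43, 45]
Result: [31, 7, 48, 13, 35, 34, 41, 36, 43, 45]


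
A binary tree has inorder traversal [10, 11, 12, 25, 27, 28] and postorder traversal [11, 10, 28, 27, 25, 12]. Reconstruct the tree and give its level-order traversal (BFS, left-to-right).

Inorder:   [10, 11, 12, 25, 27, 28]
Postorder: [11, 10, 28, 27, 25, 12]
Algorithm: postorder visits root last, so walk postorder right-to-left;
each value is the root of the current inorder slice — split it at that
value, recurse on the right subtree first, then the left.
Recursive splits:
  root=12; inorder splits into left=[10, 11], right=[25, 27, 28]
  root=25; inorder splits into left=[], right=[27, 28]
  root=27; inorder splits into left=[], right=[28]
  root=28; inorder splits into left=[], right=[]
  root=10; inorder splits into left=[], right=[11]
  root=11; inorder splits into left=[], right=[]
Reconstructed level-order: [12, 10, 25, 11, 27, 28]


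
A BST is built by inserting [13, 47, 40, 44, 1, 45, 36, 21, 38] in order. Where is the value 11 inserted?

Starting tree (level order): [13, 1, 47, None, None, 40, None, 36, 44, 21, 38, None, 45]
Insertion path: 13 -> 1
Result: insert 11 as right child of 1
Final tree (level order): [13, 1, 47, None, 11, 40, None, None, None, 36, 44, 21, 38, None, 45]


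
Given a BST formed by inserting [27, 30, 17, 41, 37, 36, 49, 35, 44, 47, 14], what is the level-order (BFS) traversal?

Tree insertion order: [27, 30, 17, 41, 37, 36, 49, 35, 44, 47, 14]
Tree (level-order array): [27, 17, 30, 14, None, None, 41, None, None, 37, 49, 36, None, 44, None, 35, None, None, 47]
BFS from the root, enqueuing left then right child of each popped node:
  queue [27] -> pop 27, enqueue [17, 30], visited so far: [27]
  queue [17, 30] -> pop 17, enqueue [14], visited so far: [27, 17]
  queue [30, 14] -> pop 30, enqueue [41], visited so far: [27, 17, 30]
  queue [14, 41] -> pop 14, enqueue [none], visited so far: [27, 17, 30, 14]
  queue [41] -> pop 41, enqueue [37, 49], visited so far: [27, 17, 30, 14, 41]
  queue [37, 49] -> pop 37, enqueue [36], visited so far: [27, 17, 30, 14, 41, 37]
  queue [49, 36] -> pop 49, enqueue [44], visited so far: [27, 17, 30, 14, 41, 37, 49]
  queue [36, 44] -> pop 36, enqueue [35], visited so far: [27, 17, 30, 14, 41, 37, 49, 36]
  queue [44, 35] -> pop 44, enqueue [47], visited so far: [27, 17, 30, 14, 41, 37, 49, 36, 44]
  queue [35, 47] -> pop 35, enqueue [none], visited so far: [27, 17, 30, 14, 41, 37, 49, 36, 44, 35]
  queue [47] -> pop 47, enqueue [none], visited so far: [27, 17, 30, 14, 41, 37, 49, 36, 44, 35, 47]
Result: [27, 17, 30, 14, 41, 37, 49, 36, 44, 35, 47]


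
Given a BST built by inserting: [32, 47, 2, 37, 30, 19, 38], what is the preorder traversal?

Tree insertion order: [32, 47, 2, 37, 30, 19, 38]
Tree (level-order array): [32, 2, 47, None, 30, 37, None, 19, None, None, 38]
Preorder traversal: [32, 2, 30, 19, 47, 37, 38]


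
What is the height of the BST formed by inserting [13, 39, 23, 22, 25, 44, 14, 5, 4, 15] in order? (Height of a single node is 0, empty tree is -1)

Insertion order: [13, 39, 23, 22, 25, 44, 14, 5, 4, 15]
Tree (level-order array): [13, 5, 39, 4, None, 23, 44, None, None, 22, 25, None, None, 14, None, None, None, None, 15]
Compute height bottom-up (empty subtree = -1):
  height(4) = 1 + max(-1, -1) = 0
  height(5) = 1 + max(0, -1) = 1
  height(15) = 1 + max(-1, -1) = 0
  height(14) = 1 + max(-1, 0) = 1
  height(22) = 1 + max(1, -1) = 2
  height(25) = 1 + max(-1, -1) = 0
  height(23) = 1 + max(2, 0) = 3
  height(44) = 1 + max(-1, -1) = 0
  height(39) = 1 + max(3, 0) = 4
  height(13) = 1 + max(1, 4) = 5
Height = 5


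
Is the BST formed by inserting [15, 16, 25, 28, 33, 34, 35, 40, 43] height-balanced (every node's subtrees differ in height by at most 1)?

Tree (level-order array): [15, None, 16, None, 25, None, 28, None, 33, None, 34, None, 35, None, 40, None, 43]
Definition: a tree is height-balanced if, at every node, |h(left) - h(right)| <= 1 (empty subtree has height -1).
Bottom-up per-node check:
  node 43: h_left=-1, h_right=-1, diff=0 [OK], height=0
  node 40: h_left=-1, h_right=0, diff=1 [OK], height=1
  node 35: h_left=-1, h_right=1, diff=2 [FAIL (|-1-1|=2 > 1)], height=2
  node 34: h_left=-1, h_right=2, diff=3 [FAIL (|-1-2|=3 > 1)], height=3
  node 33: h_left=-1, h_right=3, diff=4 [FAIL (|-1-3|=4 > 1)], height=4
  node 28: h_left=-1, h_right=4, diff=5 [FAIL (|-1-4|=5 > 1)], height=5
  node 25: h_left=-1, h_right=5, diff=6 [FAIL (|-1-5|=6 > 1)], height=6
  node 16: h_left=-1, h_right=6, diff=7 [FAIL (|-1-6|=7 > 1)], height=7
  node 15: h_left=-1, h_right=7, diff=8 [FAIL (|-1-7|=8 > 1)], height=8
Node 35 violates the condition: |-1 - 1| = 2 > 1.
Result: Not balanced


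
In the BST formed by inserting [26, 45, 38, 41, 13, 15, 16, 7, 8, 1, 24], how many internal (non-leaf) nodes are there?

Tree built from: [26, 45, 38, 41, 13, 15, 16, 7, 8, 1, 24]
Tree (level-order array): [26, 13, 45, 7, 15, 38, None, 1, 8, None, 16, None, 41, None, None, None, None, None, 24]
Rule: An internal node has at least one child.
Per-node child counts:
  node 26: 2 child(ren)
  node 13: 2 child(ren)
  node 7: 2 child(ren)
  node 1: 0 child(ren)
  node 8: 0 child(ren)
  node 15: 1 child(ren)
  node 16: 1 child(ren)
  node 24: 0 child(ren)
  node 45: 1 child(ren)
  node 38: 1 child(ren)
  node 41: 0 child(ren)
Matching nodes: [26, 13, 7, 15, 16, 45, 38]
Count of internal (non-leaf) nodes: 7


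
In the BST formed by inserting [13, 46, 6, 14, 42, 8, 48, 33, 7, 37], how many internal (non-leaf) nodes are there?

Tree built from: [13, 46, 6, 14, 42, 8, 48, 33, 7, 37]
Tree (level-order array): [13, 6, 46, None, 8, 14, 48, 7, None, None, 42, None, None, None, None, 33, None, None, 37]
Rule: An internal node has at least one child.
Per-node child counts:
  node 13: 2 child(ren)
  node 6: 1 child(ren)
  node 8: 1 child(ren)
  node 7: 0 child(ren)
  node 46: 2 child(ren)
  node 14: 1 child(ren)
  node 42: 1 child(ren)
  node 33: 1 child(ren)
  node 37: 0 child(ren)
  node 48: 0 child(ren)
Matching nodes: [13, 6, 8, 46, 14, 42, 33]
Count of internal (non-leaf) nodes: 7


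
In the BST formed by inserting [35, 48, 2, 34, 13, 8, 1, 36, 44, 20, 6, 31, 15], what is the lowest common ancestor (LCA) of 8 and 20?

Tree insertion order: [35, 48, 2, 34, 13, 8, 1, 36, 44, 20, 6, 31, 15]
Tree (level-order array): [35, 2, 48, 1, 34, 36, None, None, None, 13, None, None, 44, 8, 20, None, None, 6, None, 15, 31]
In a BST, the LCA of p=8, q=20 is the first node v on the
root-to-leaf path with p <= v <= q (go left if both < v, right if both > v).
Walk from root:
  at 35: both 8 and 20 < 35, go left
  at 2: both 8 and 20 > 2, go right
  at 34: both 8 and 20 < 34, go left
  at 13: 8 <= 13 <= 20, this is the LCA
LCA = 13


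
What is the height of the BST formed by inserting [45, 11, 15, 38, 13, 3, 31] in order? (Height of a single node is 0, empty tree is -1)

Insertion order: [45, 11, 15, 38, 13, 3, 31]
Tree (level-order array): [45, 11, None, 3, 15, None, None, 13, 38, None, None, 31]
Compute height bottom-up (empty subtree = -1):
  height(3) = 1 + max(-1, -1) = 0
  height(13) = 1 + max(-1, -1) = 0
  height(31) = 1 + max(-1, -1) = 0
  height(38) = 1 + max(0, -1) = 1
  height(15) = 1 + max(0, 1) = 2
  height(11) = 1 + max(0, 2) = 3
  height(45) = 1 + max(3, -1) = 4
Height = 4


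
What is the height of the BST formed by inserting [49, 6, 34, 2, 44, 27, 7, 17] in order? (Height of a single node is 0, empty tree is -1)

Insertion order: [49, 6, 34, 2, 44, 27, 7, 17]
Tree (level-order array): [49, 6, None, 2, 34, None, None, 27, 44, 7, None, None, None, None, 17]
Compute height bottom-up (empty subtree = -1):
  height(2) = 1 + max(-1, -1) = 0
  height(17) = 1 + max(-1, -1) = 0
  height(7) = 1 + max(-1, 0) = 1
  height(27) = 1 + max(1, -1) = 2
  height(44) = 1 + max(-1, -1) = 0
  height(34) = 1 + max(2, 0) = 3
  height(6) = 1 + max(0, 3) = 4
  height(49) = 1 + max(4, -1) = 5
Height = 5


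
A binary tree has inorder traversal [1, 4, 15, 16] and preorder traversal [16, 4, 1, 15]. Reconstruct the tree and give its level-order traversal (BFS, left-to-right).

Inorder:  [1, 4, 15, 16]
Preorder: [16, 4, 1, 15]
Algorithm: preorder visits root first, so consume preorder in order;
for each root, split the current inorder slice at that value into
left-subtree inorder and right-subtree inorder, then recurse.
Recursive splits:
  root=16; inorder splits into left=[1, 4, 15], right=[]
  root=4; inorder splits into left=[1], right=[15]
  root=1; inorder splits into left=[], right=[]
  root=15; inorder splits into left=[], right=[]
Reconstructed level-order: [16, 4, 1, 15]


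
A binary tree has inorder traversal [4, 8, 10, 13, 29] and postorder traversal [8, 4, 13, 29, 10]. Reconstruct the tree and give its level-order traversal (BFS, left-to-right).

Inorder:   [4, 8, 10, 13, 29]
Postorder: [8, 4, 13, 29, 10]
Algorithm: postorder visits root last, so walk postorder right-to-left;
each value is the root of the current inorder slice — split it at that
value, recurse on the right subtree first, then the left.
Recursive splits:
  root=10; inorder splits into left=[4, 8], right=[13, 29]
  root=29; inorder splits into left=[13], right=[]
  root=13; inorder splits into left=[], right=[]
  root=4; inorder splits into left=[], right=[8]
  root=8; inorder splits into left=[], right=[]
Reconstructed level-order: [10, 4, 29, 8, 13]


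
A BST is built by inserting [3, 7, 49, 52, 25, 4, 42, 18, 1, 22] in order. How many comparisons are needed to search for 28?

Search path for 28: 3 -> 7 -> 49 -> 25 -> 42
Found: False
Comparisons: 5


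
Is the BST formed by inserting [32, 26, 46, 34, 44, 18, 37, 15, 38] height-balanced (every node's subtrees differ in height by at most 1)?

Tree (level-order array): [32, 26, 46, 18, None, 34, None, 15, None, None, 44, None, None, 37, None, None, 38]
Definition: a tree is height-balanced if, at every node, |h(left) - h(right)| <= 1 (empty subtree has height -1).
Bottom-up per-node check:
  node 15: h_left=-1, h_right=-1, diff=0 [OK], height=0
  node 18: h_left=0, h_right=-1, diff=1 [OK], height=1
  node 26: h_left=1, h_right=-1, diff=2 [FAIL (|1--1|=2 > 1)], height=2
  node 38: h_left=-1, h_right=-1, diff=0 [OK], height=0
  node 37: h_left=-1, h_right=0, diff=1 [OK], height=1
  node 44: h_left=1, h_right=-1, diff=2 [FAIL (|1--1|=2 > 1)], height=2
  node 34: h_left=-1, h_right=2, diff=3 [FAIL (|-1-2|=3 > 1)], height=3
  node 46: h_left=3, h_right=-1, diff=4 [FAIL (|3--1|=4 > 1)], height=4
  node 32: h_left=2, h_right=4, diff=2 [FAIL (|2-4|=2 > 1)], height=5
Node 26 violates the condition: |1 - -1| = 2 > 1.
Result: Not balanced


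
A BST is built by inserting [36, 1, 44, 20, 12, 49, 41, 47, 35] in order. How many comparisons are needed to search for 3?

Search path for 3: 36 -> 1 -> 20 -> 12
Found: False
Comparisons: 4


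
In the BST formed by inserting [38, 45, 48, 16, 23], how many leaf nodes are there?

Tree built from: [38, 45, 48, 16, 23]
Tree (level-order array): [38, 16, 45, None, 23, None, 48]
Rule: A leaf has 0 children.
Per-node child counts:
  node 38: 2 child(ren)
  node 16: 1 child(ren)
  node 23: 0 child(ren)
  node 45: 1 child(ren)
  node 48: 0 child(ren)
Matching nodes: [23, 48]
Count of leaf nodes: 2


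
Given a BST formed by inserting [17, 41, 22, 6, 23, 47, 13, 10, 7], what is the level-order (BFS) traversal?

Tree insertion order: [17, 41, 22, 6, 23, 47, 13, 10, 7]
Tree (level-order array): [17, 6, 41, None, 13, 22, 47, 10, None, None, 23, None, None, 7]
BFS from the root, enqueuing left then right child of each popped node:
  queue [17] -> pop 17, enqueue [6, 41], visited so far: [17]
  queue [6, 41] -> pop 6, enqueue [13], visited so far: [17, 6]
  queue [41, 13] -> pop 41, enqueue [22, 47], visited so far: [17, 6, 41]
  queue [13, 22, 47] -> pop 13, enqueue [10], visited so far: [17, 6, 41, 13]
  queue [22, 47, 10] -> pop 22, enqueue [23], visited so far: [17, 6, 41, 13, 22]
  queue [47, 10, 23] -> pop 47, enqueue [none], visited so far: [17, 6, 41, 13, 22, 47]
  queue [10, 23] -> pop 10, enqueue [7], visited so far: [17, 6, 41, 13, 22, 47, 10]
  queue [23, 7] -> pop 23, enqueue [none], visited so far: [17, 6, 41, 13, 22, 47, 10, 23]
  queue [7] -> pop 7, enqueue [none], visited so far: [17, 6, 41, 13, 22, 47, 10, 23, 7]
Result: [17, 6, 41, 13, 22, 47, 10, 23, 7]


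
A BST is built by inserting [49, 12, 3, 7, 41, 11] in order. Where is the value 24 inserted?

Starting tree (level order): [49, 12, None, 3, 41, None, 7, None, None, None, 11]
Insertion path: 49 -> 12 -> 41
Result: insert 24 as left child of 41
Final tree (level order): [49, 12, None, 3, 41, None, 7, 24, None, None, 11]


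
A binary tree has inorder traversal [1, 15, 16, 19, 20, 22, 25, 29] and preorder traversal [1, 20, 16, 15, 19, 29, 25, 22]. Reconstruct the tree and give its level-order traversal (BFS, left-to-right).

Inorder:  [1, 15, 16, 19, 20, 22, 25, 29]
Preorder: [1, 20, 16, 15, 19, 29, 25, 22]
Algorithm: preorder visits root first, so consume preorder in order;
for each root, split the current inorder slice at that value into
left-subtree inorder and right-subtree inorder, then recurse.
Recursive splits:
  root=1; inorder splits into left=[], right=[15, 16, 19, 20, 22, 25, 29]
  root=20; inorder splits into left=[15, 16, 19], right=[22, 25, 29]
  root=16; inorder splits into left=[15], right=[19]
  root=15; inorder splits into left=[], right=[]
  root=19; inorder splits into left=[], right=[]
  root=29; inorder splits into left=[22, 25], right=[]
  root=25; inorder splits into left=[22], right=[]
  root=22; inorder splits into left=[], right=[]
Reconstructed level-order: [1, 20, 16, 29, 15, 19, 25, 22]


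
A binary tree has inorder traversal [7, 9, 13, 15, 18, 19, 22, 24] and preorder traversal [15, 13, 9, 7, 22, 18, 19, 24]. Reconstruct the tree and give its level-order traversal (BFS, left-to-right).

Inorder:  [7, 9, 13, 15, 18, 19, 22, 24]
Preorder: [15, 13, 9, 7, 22, 18, 19, 24]
Algorithm: preorder visits root first, so consume preorder in order;
for each root, split the current inorder slice at that value into
left-subtree inorder and right-subtree inorder, then recurse.
Recursive splits:
  root=15; inorder splits into left=[7, 9, 13], right=[18, 19, 22, 24]
  root=13; inorder splits into left=[7, 9], right=[]
  root=9; inorder splits into left=[7], right=[]
  root=7; inorder splits into left=[], right=[]
  root=22; inorder splits into left=[18, 19], right=[24]
  root=18; inorder splits into left=[], right=[19]
  root=19; inorder splits into left=[], right=[]
  root=24; inorder splits into left=[], right=[]
Reconstructed level-order: [15, 13, 22, 9, 18, 24, 7, 19]


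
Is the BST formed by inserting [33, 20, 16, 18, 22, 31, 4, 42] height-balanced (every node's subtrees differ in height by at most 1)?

Tree (level-order array): [33, 20, 42, 16, 22, None, None, 4, 18, None, 31]
Definition: a tree is height-balanced if, at every node, |h(left) - h(right)| <= 1 (empty subtree has height -1).
Bottom-up per-node check:
  node 4: h_left=-1, h_right=-1, diff=0 [OK], height=0
  node 18: h_left=-1, h_right=-1, diff=0 [OK], height=0
  node 16: h_left=0, h_right=0, diff=0 [OK], height=1
  node 31: h_left=-1, h_right=-1, diff=0 [OK], height=0
  node 22: h_left=-1, h_right=0, diff=1 [OK], height=1
  node 20: h_left=1, h_right=1, diff=0 [OK], height=2
  node 42: h_left=-1, h_right=-1, diff=0 [OK], height=0
  node 33: h_left=2, h_right=0, diff=2 [FAIL (|2-0|=2 > 1)], height=3
Node 33 violates the condition: |2 - 0| = 2 > 1.
Result: Not balanced


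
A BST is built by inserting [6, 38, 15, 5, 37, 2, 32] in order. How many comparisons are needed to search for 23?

Search path for 23: 6 -> 38 -> 15 -> 37 -> 32
Found: False
Comparisons: 5


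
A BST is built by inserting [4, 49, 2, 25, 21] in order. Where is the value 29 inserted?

Starting tree (level order): [4, 2, 49, None, None, 25, None, 21]
Insertion path: 4 -> 49 -> 25
Result: insert 29 as right child of 25
Final tree (level order): [4, 2, 49, None, None, 25, None, 21, 29]


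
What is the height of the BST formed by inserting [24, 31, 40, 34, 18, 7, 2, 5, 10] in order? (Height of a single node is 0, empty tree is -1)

Insertion order: [24, 31, 40, 34, 18, 7, 2, 5, 10]
Tree (level-order array): [24, 18, 31, 7, None, None, 40, 2, 10, 34, None, None, 5]
Compute height bottom-up (empty subtree = -1):
  height(5) = 1 + max(-1, -1) = 0
  height(2) = 1 + max(-1, 0) = 1
  height(10) = 1 + max(-1, -1) = 0
  height(7) = 1 + max(1, 0) = 2
  height(18) = 1 + max(2, -1) = 3
  height(34) = 1 + max(-1, -1) = 0
  height(40) = 1 + max(0, -1) = 1
  height(31) = 1 + max(-1, 1) = 2
  height(24) = 1 + max(3, 2) = 4
Height = 4
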